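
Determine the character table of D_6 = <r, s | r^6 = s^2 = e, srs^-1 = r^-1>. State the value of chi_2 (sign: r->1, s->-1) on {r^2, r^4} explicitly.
Conjugacy classes: {e} of size 1, {r^3} of size 1, {r^1, r^5} of size 2, {r^2, r^4} of size 2, {s, sr^2, ...} of size 3, {sr, sr^3, ...} of size 3.
Character table:
  irrep \ class              {e} (size 1)  {r^3} (size 1)  {r^1, r^5} (size 2)  {r^2, r^4} (size 2)  {s, sr^2, ...} (size 3)  {sr, sr^3, ...} (size 3)
  chi_1 (triv)               1             1               1                    1                    1                        1                       
  chi_2 (sign: r->1, s->-1)  1             1               1                    1                    -1                       -1                      
  chi_3 (r->-1, s->1)        1             -1              -1                   1                    1                        -1                      
  chi_4 (r->-1, s->-1)       1             -1              -1                   1                    -1                       1                       
  chi_5 (2d, j=1)            2             -2              1                    -1                   0                        0                       
  chi_6 (2d, j=2)            2             2               -1                   -1                   0                        0                       

Spot check: chi_2 (sign: r->1, s->-1) on {r^2, r^4} = 1.

Justification: D_6 has order 2*6 = 12 with 6 conjugacy classes, hence 6 irreducibles. Sum of squared dims 1 + 1 + 1 + 1 + 4 + 4 = 12 = |G|. Linear characters come from the abelianisation; the 2-dimensional irreps have character r^k -> 2*cos(2*pi*j*k/6), reflections -> 0.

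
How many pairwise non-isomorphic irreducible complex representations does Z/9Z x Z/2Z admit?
18

Proof sketch: The number of irreducible complex representations of a finite group equals its number of conjugacy classes. Z/9Z x Z/2Z is abelian of order 18, so every element is its own conjugacy class: 18 classes, so Z/9Z x Z/2Z (order 18) has exactly 18 irreducible complex representations.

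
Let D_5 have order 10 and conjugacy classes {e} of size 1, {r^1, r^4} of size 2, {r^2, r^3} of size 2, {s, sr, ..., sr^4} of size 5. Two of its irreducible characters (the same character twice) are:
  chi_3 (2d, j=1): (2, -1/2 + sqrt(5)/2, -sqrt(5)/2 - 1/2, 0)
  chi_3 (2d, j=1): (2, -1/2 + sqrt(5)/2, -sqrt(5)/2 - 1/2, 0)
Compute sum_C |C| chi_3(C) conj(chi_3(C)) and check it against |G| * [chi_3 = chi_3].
Sum = 10 = |G| = 10; so <chi_3, chi_3> = 1 (norm-1 confirms irreducibility).

Derivation: Compute term by term over conjugacy classes (|C| * chi_3(C) * conj(chi_3(C))):
  1*(2)*conj(2) + 2*(-1/2 + sqrt(5)/2)*conj(-1/2 + sqrt(5)/2) + 2*(-sqrt(5)/2 - 1/2)*conj(-sqrt(5)/2 - 1/2) + 5*(0)*conj(0)
  = (4) + (3 - sqrt(5)) + (sqrt(5) + 3) + (0)
  = 10.
Dividing by |G| = 10 gives 10/10 = 1, matching the row-orthogonality relation <chi_3, chi_3> = [chi_3 = chi_3].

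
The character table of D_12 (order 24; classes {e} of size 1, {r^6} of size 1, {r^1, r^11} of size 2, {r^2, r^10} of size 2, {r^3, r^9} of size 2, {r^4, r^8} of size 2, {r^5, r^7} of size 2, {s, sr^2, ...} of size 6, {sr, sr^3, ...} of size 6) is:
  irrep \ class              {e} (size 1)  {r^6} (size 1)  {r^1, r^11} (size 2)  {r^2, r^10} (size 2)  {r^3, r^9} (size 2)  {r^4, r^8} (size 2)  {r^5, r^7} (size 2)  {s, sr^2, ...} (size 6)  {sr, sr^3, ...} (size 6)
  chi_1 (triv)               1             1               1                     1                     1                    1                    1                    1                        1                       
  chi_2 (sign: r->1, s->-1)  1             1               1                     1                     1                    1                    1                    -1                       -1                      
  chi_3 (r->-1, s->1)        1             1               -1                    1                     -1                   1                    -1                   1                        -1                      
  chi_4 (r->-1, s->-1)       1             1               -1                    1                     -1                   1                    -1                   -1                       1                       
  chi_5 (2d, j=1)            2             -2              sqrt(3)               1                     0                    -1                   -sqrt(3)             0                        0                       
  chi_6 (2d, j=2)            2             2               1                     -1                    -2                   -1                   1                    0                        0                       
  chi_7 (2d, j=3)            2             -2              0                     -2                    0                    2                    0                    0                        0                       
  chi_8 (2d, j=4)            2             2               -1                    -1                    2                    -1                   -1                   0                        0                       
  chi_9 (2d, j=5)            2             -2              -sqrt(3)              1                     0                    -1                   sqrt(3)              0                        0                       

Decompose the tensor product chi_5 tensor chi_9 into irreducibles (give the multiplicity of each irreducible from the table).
chi_5 tensor chi_9 = chi_3 + chi_4 + chi_8 (all other irreducibles have multiplicity 0).

Why: The character of a tensor product is the pointwise product (chi_5 * chi_9)(C) = chi_5(C) * chi_9(C):
  {e}: (2)*(2), {r^6}: (-2)*(-2), {r^1, r^11}: (sqrt(3))*(-sqrt(3)), {r^2, r^10}: (1)*(1), {r^3, r^9}: (0)*(0), {r^4, r^8}: (-1)*(-1), {r^5, r^7}: (-sqrt(3))*(sqrt(3)), {s, sr^2, ...}: (0)*(0), {sr, sr^3, ...}: (0)*(0)
so (chi_5 * chi_9) takes values
  {e} -> 4, {r^6} -> 4, {r^1, r^11} -> -3, {r^2, r^10} -> 1, {r^3, r^9} -> 0, {r^4, r^8} -> 1, {r^5, r^7} -> -3, {s, sr^2, ...} -> 0, {sr, sr^3, ...} -> 0.
Now take the inner product of this character with each irreducible chi from the table, <chi_5*chi_9, chi> = (1/24) sum_C |C| (chi_5*chi_9)(C) conj(chi(C)):
  <chi_5*chi_9, chi_1> = (1/24)[1*(4)*conj(1) + 1*(4)*conj(1) + 2*(-3)*conj(1) + 2*(1)*conj(1) + 2*(0)*conj(1) + 2*(1)*conj(1) + 2*(-3)*conj(1) + 6*(0)*conj(1) + 6*(0)*conj(1)]
      = (1/24)[(4) + (4) + (-6) + (2) + (0) + (2) + (-6) + (0) + (0)] = 0/24 = 0
  <chi_5*chi_9, chi_2> = (1/24)[1*(4)*conj(1) + 1*(4)*conj(1) + 2*(-3)*conj(1) + 2*(1)*conj(1) + 2*(0)*conj(1) + 2*(1)*conj(1) + 2*(-3)*conj(1) + 6*(0)*conj(-1) + 6*(0)*conj(-1)]
      = (1/24)[(4) + (4) + (-6) + (2) + (0) + (2) + (-6) + (0) + (0)] = 0/24 = 0
  <chi_5*chi_9, chi_3> = (1/24)[1*(4)*conj(1) + 1*(4)*conj(1) + 2*(-3)*conj(-1) + 2*(1)*conj(1) + 2*(0)*conj(-1) + 2*(1)*conj(1) + 2*(-3)*conj(-1) + 6*(0)*conj(1) + 6*(0)*conj(-1)]
      = (1/24)[(4) + (4) + (6) + (2) + (0) + (2) + (6) + (0) + (0)] = 24/24 = 1
  <chi_5*chi_9, chi_4> = (1/24)[1*(4)*conj(1) + 1*(4)*conj(1) + 2*(-3)*conj(-1) + 2*(1)*conj(1) + 2*(0)*conj(-1) + 2*(1)*conj(1) + 2*(-3)*conj(-1) + 6*(0)*conj(-1) + 6*(0)*conj(1)]
      = (1/24)[(4) + (4) + (6) + (2) + (0) + (2) + (6) + (0) + (0)] = 24/24 = 1
  <chi_5*chi_9, chi_5> = (1/24)[1*(4)*conj(2) + 1*(4)*conj(-2) + 2*(-3)*conj(sqrt(3)) + 2*(1)*conj(1) + 2*(0)*conj(0) + 2*(1)*conj(-1) + 2*(-3)*conj(-sqrt(3)) + 6*(0)*conj(0) + 6*(0)*conj(0)]
      = (1/24)[(8) + (-8) + (-6*sqrt(3)) + (2) + (0) + (-2) + (6*sqrt(3)) + (0) + (0)] = 0/24 = 0
  <chi_5*chi_9, chi_6> = (1/24)[1*(4)*conj(2) + 1*(4)*conj(2) + 2*(-3)*conj(1) + 2*(1)*conj(-1) + 2*(0)*conj(-2) + 2*(1)*conj(-1) + 2*(-3)*conj(1) + 6*(0)*conj(0) + 6*(0)*conj(0)]
      = (1/24)[(8) + (8) + (-6) + (-2) + (0) + (-2) + (-6) + (0) + (0)] = 0/24 = 0
  <chi_5*chi_9, chi_7> = (1/24)[1*(4)*conj(2) + 1*(4)*conj(-2) + 2*(-3)*conj(0) + 2*(1)*conj(-2) + 2*(0)*conj(0) + 2*(1)*conj(2) + 2*(-3)*conj(0) + 6*(0)*conj(0) + 6*(0)*conj(0)]
      = (1/24)[(8) + (-8) + (0) + (-4) + (0) + (4) + (0) + (0) + (0)] = 0/24 = 0
  <chi_5*chi_9, chi_8> = (1/24)[1*(4)*conj(2) + 1*(4)*conj(2) + 2*(-3)*conj(-1) + 2*(1)*conj(-1) + 2*(0)*conj(2) + 2*(1)*conj(-1) + 2*(-3)*conj(-1) + 6*(0)*conj(0) + 6*(0)*conj(0)]
      = (1/24)[(8) + (8) + (6) + (-2) + (0) + (-2) + (6) + (0) + (0)] = 24/24 = 1
  <chi_5*chi_9, chi_9> = (1/24)[1*(4)*conj(2) + 1*(4)*conj(-2) + 2*(-3)*conj(-sqrt(3)) + 2*(1)*conj(1) + 2*(0)*conj(0) + 2*(1)*conj(-1) + 2*(-3)*conj(sqrt(3)) + 6*(0)*conj(0) + 6*(0)*conj(0)]
      = (1/24)[(8) + (-8) + (6*sqrt(3)) + (2) + (0) + (-2) + (-6*sqrt(3)) + (0) + (0)] = 0/24 = 0
Hence the multiplicities are chi_3: 1, chi_4: 1, chi_8: 1. Dimension check: dim(chi_5)*dim(chi_9) = 2*2 = 4 and sum (mult * dim) = 1*1 + 1*1 + 1*2 = 4.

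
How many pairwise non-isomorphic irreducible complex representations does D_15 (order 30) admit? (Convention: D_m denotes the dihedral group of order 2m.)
9

Argument: The number of irreducible complex representations of a finite group equals its number of conjugacy classes. D_15 has 9 conjugacy classes ((n+3)/2 for n odd), so D_15 (order 30) has exactly 9 irreducible complex representations.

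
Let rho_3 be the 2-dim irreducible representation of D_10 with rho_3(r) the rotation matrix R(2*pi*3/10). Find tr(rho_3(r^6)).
chi_{rho_3}(r^6) = 2*cos(2*pi*3*6/10) = -1/2 + sqrt(5)/2

Proof sketch: rho_3(r^6) is rotation by angle 2*pi*3*6/10, whose trace is 2*cos(2*pi*3*6/10) = -1/2 + sqrt(5)/2.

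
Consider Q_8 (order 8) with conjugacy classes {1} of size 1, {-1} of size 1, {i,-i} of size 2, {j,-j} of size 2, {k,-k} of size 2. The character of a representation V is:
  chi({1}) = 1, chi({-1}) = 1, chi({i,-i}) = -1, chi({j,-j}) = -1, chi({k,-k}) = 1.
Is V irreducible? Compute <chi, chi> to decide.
Irreducible: <chi, chi> = 1.

Details: <chi, chi> = (1/|G|) sum_C |C| * |chi(C)|^2 = (1/8)[1*|1|^2 + 1*|1|^2 + 2*|-1|^2 + 2*|-1|^2 + 2*|1|^2]
  = (1/8)[(1) + (1) + (2) + (2) + (2)] = 8/8 = 1.
A character is irreducible iff <chi, chi> = 1, so this representation is irreducible.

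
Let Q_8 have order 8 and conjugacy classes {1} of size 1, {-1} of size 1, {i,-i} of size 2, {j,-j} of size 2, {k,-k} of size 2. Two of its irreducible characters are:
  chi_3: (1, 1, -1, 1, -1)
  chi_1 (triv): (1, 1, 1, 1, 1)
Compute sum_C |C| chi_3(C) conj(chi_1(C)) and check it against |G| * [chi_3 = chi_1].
Sum = 0; so <chi_3, chi_1> = 0 (distinct irreducibles are orthogonal).

Working: Compute term by term over conjugacy classes (|C| * chi_3(C) * conj(chi_1(C))):
  1*(1)*conj(1) + 1*(1)*conj(1) + 2*(-1)*conj(1) + 2*(1)*conj(1) + 2*(-1)*conj(1)
  = (1) + (1) + (-2) + (2) + (-2)
  = 0.
Dividing by |G| = 8 gives 0/8 = 0, matching the row-orthogonality relation <chi_3, chi_1> = [chi_3 = chi_1].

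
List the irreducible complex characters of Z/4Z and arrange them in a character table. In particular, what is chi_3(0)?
Character table of Z/4Z (irreps indexed chi_0,...,chi_3 with chi_k(m) = zeta_4^(k*m), zeta_4 = exp(2*pi*i/4)):
  irrep \ class  {0} (size 1)  {1} (size 1)  {2} (size 1)  {3} (size 1)
  chi_0          1             1             1             1           
  chi_1          1             I             -1            -I          
  chi_2          1             -1            1             -1          
  chi_3          1             -I            -1            I           

Spot check: chi_3(0) = zeta_4^(3*0) = zeta_4^0 = 1.

Reasoning: Z/4Z is abelian, so all 4 irreducible complex representations are 1-dimensional. They are given by chi_k(m) = zeta_4^(k*m) for k = 0,...,3. Row orthogonality: sum_m chi_k(m) conj(chi_l(m)) = 4 * [k = l].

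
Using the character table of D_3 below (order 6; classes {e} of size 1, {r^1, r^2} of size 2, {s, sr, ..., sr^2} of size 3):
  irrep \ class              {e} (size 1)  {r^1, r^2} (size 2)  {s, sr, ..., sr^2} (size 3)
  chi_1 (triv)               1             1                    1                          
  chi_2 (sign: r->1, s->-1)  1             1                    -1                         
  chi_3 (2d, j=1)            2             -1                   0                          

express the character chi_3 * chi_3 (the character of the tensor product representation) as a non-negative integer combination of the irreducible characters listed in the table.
chi_3 tensor chi_3 = chi_1 + chi_2 + chi_3 (all other irreducibles have multiplicity 0).

Details: The character of a tensor product is the pointwise product (chi_3 * chi_3)(C) = chi_3(C) * chi_3(C):
  {e}: (2)*(2), {r^1, r^2}: (-1)*(-1), {s, sr, ..., sr^2}: (0)*(0)
so (chi_3 * chi_3) takes values
  {e} -> 4, {r^1, r^2} -> 1, {s, sr, ..., sr^2} -> 0.
Now take the inner product of this character with each irreducible chi from the table, <chi_3*chi_3, chi> = (1/6) sum_C |C| (chi_3*chi_3)(C) conj(chi(C)):
  <chi_3*chi_3, chi_1> = (1/6)[1*(4)*conj(1) + 2*(1)*conj(1) + 3*(0)*conj(1)]
      = (1/6)[(4) + (2) + (0)] = 6/6 = 1
  <chi_3*chi_3, chi_2> = (1/6)[1*(4)*conj(1) + 2*(1)*conj(1) + 3*(0)*conj(-1)]
      = (1/6)[(4) + (2) + (0)] = 6/6 = 1
  <chi_3*chi_3, chi_3> = (1/6)[1*(4)*conj(2) + 2*(1)*conj(-1) + 3*(0)*conj(0)]
      = (1/6)[(8) + (-2) + (0)] = 6/6 = 1
Hence the multiplicities are chi_1: 1, chi_2: 1, chi_3: 1. Dimension check: dim(chi_3)*dim(chi_3) = 2*2 = 4 and sum (mult * dim) = 1*1 + 1*1 + 1*2 = 4.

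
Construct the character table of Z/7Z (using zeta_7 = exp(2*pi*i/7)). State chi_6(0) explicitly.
Character table of Z/7Z (irreps indexed chi_0,...,chi_6 with chi_k(m) = zeta_7^(k*m), zeta_7 = exp(2*pi*i/7)):
  irrep \ class  {0} (size 1)  {1} (size 1)    {2} (size 1)    {3} (size 1)    {4} (size 1)    {5} (size 1)    {6} (size 1)  
  chi_0          1             1               1               1               1               1               1             
  chi_1          1             exp(2*I*pi/7)   exp(4*I*pi/7)   exp(6*I*pi/7)   exp(-6*I*pi/7)  exp(-4*I*pi/7)  exp(-2*I*pi/7)
  chi_2          1             exp(4*I*pi/7)   exp(-6*I*pi/7)  exp(-2*I*pi/7)  exp(2*I*pi/7)   exp(6*I*pi/7)   exp(-4*I*pi/7)
  chi_3          1             exp(6*I*pi/7)   exp(-2*I*pi/7)  exp(4*I*pi/7)   exp(-4*I*pi/7)  exp(2*I*pi/7)   exp(-6*I*pi/7)
  chi_4          1             exp(-6*I*pi/7)  exp(2*I*pi/7)   exp(-4*I*pi/7)  exp(4*I*pi/7)   exp(-2*I*pi/7)  exp(6*I*pi/7) 
  chi_5          1             exp(-4*I*pi/7)  exp(6*I*pi/7)   exp(2*I*pi/7)   exp(-2*I*pi/7)  exp(-6*I*pi/7)  exp(4*I*pi/7) 
  chi_6          1             exp(-2*I*pi/7)  exp(-4*I*pi/7)  exp(-6*I*pi/7)  exp(6*I*pi/7)   exp(4*I*pi/7)   exp(2*I*pi/7) 

Spot check: chi_6(0) = zeta_7^(6*0) = zeta_7^0 = 1.

Why: Z/7Z is abelian, so all 7 irreducible complex representations are 1-dimensional. They are given by chi_k(m) = zeta_7^(k*m) for k = 0,...,6. Row orthogonality: sum_m chi_k(m) conj(chi_l(m)) = 7 * [k = l].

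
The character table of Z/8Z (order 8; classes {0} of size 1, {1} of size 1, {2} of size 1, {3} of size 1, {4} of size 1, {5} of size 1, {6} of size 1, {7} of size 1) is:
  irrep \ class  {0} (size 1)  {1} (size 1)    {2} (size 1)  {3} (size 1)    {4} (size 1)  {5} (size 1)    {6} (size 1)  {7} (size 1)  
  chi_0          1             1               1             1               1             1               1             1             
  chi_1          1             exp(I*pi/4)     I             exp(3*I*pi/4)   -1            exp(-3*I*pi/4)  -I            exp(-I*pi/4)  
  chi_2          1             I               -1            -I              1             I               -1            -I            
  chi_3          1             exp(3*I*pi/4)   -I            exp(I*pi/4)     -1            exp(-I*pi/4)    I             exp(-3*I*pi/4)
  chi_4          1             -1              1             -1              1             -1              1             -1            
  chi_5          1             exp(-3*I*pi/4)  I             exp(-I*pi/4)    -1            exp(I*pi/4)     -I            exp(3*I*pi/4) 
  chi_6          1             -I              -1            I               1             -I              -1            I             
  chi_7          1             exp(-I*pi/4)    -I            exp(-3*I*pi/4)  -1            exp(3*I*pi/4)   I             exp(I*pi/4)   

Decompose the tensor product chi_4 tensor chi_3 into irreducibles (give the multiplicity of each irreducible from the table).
chi_4 tensor chi_3 = chi_7 (all other irreducibles have multiplicity 0).

Explanation: The character of a tensor product is the pointwise product (chi_4 * chi_3)(C) = chi_4(C) * chi_3(C):
  {0}: (1)*(1), {1}: (-1)*(exp(3*I*pi/4)), {2}: (1)*(-I), {3}: (-1)*(exp(I*pi/4)), {4}: (1)*(-1), {5}: (-1)*(exp(-I*pi/4)), {6}: (1)*(I), {7}: (-1)*(exp(-3*I*pi/4))
so (chi_4 * chi_3) takes values
  {0} -> 1, {1} -> -exp(3*I*pi/4), {2} -> -I, {3} -> -exp(I*pi/4), {4} -> -1, {5} -> -exp(-I*pi/4), {6} -> I, {7} -> -exp(-3*I*pi/4).
Now take the inner product of this character with each irreducible chi from the table, <chi_4*chi_3, chi> = (1/8) sum_C |C| (chi_4*chi_3)(C) conj(chi(C)):
  <chi_4*chi_3, chi_0> = (1/8)[1*(1)*conj(1) + 1*(-exp(3*I*pi/4))*conj(1) + 1*(-I)*conj(1) + 1*(-exp(I*pi/4))*conj(1) + 1*(-1)*conj(1) + 1*(-exp(-I*pi/4))*conj(1) + 1*(I)*conj(1) + 1*(-exp(-3*I*pi/4))*conj(1)]
      = (1/8)[(1) + (-exp(3*I*pi/4)) + (-I) + (-exp(I*pi/4)) + (-1) + (-exp(-I*pi/4)) + (I) + (-exp(-3*I*pi/4))] = 0/8 = 0
  <chi_4*chi_3, chi_1> = (1/8)[1*(1)*conj(1) + 1*(-exp(3*I*pi/4))*conj(exp(I*pi/4)) + 1*(-I)*conj(I) + 1*(-exp(I*pi/4))*conj(exp(3*I*pi/4)) + 1*(-1)*conj(-1) + 1*(-exp(-I*pi/4))*conj(exp(-3*I*pi/4)) + 1*(I)*conj(-I) + 1*(-exp(-3*I*pi/4))*conj(exp(-I*pi/4))]
      = (1/8)[(1) + (-I) + (-1) + (I) + (1) + (-I) + (-1) + (I)] = 0/8 = 0
  <chi_4*chi_3, chi_2> = (1/8)[1*(1)*conj(1) + 1*(-exp(3*I*pi/4))*conj(I) + 1*(-I)*conj(-1) + 1*(-exp(I*pi/4))*conj(-I) + 1*(-1)*conj(1) + 1*(-exp(-I*pi/4))*conj(I) + 1*(I)*conj(-1) + 1*(-exp(-3*I*pi/4))*conj(-I)]
      = (1/8)[(1) + (exp(-3*I*pi/4)) + (I) + (-exp(3*I*pi/4)) + (-1) + (exp(I*pi/4)) + (-I) + (-exp(-I*pi/4))] = 0/8 = 0
  <chi_4*chi_3, chi_3> = (1/8)[1*(1)*conj(1) + 1*(-exp(3*I*pi/4))*conj(exp(3*I*pi/4)) + 1*(-I)*conj(-I) + 1*(-exp(I*pi/4))*conj(exp(I*pi/4)) + 1*(-1)*conj(-1) + 1*(-exp(-I*pi/4))*conj(exp(-I*pi/4)) + 1*(I)*conj(I) + 1*(-exp(-3*I*pi/4))*conj(exp(-3*I*pi/4))]
      = (1/8)[(1) + (-1) + (1) + (-1) + (1) + (-1) + (1) + (-1)] = 0/8 = 0
  <chi_4*chi_3, chi_4> = (1/8)[1*(1)*conj(1) + 1*(-exp(3*I*pi/4))*conj(-1) + 1*(-I)*conj(1) + 1*(-exp(I*pi/4))*conj(-1) + 1*(-1)*conj(1) + 1*(-exp(-I*pi/4))*conj(-1) + 1*(I)*conj(1) + 1*(-exp(-3*I*pi/4))*conj(-1)]
      = (1/8)[(1) + (exp(3*I*pi/4)) + (-I) + (exp(I*pi/4)) + (-1) + (exp(-I*pi/4)) + (I) + (exp(-3*I*pi/4))] = 0/8 = 0
  <chi_4*chi_3, chi_5> = (1/8)[1*(1)*conj(1) + 1*(-exp(3*I*pi/4))*conj(exp(-3*I*pi/4)) + 1*(-I)*conj(I) + 1*(-exp(I*pi/4))*conj(exp(-I*pi/4)) + 1*(-1)*conj(-1) + 1*(-exp(-I*pi/4))*conj(exp(I*pi/4)) + 1*(I)*conj(-I) + 1*(-exp(-3*I*pi/4))*conj(exp(3*I*pi/4))]
      = (1/8)[(1) + (I) + (-1) + (-I) + (1) + (I) + (-1) + (-I)] = 0/8 = 0
  <chi_4*chi_3, chi_6> = (1/8)[1*(1)*conj(1) + 1*(-exp(3*I*pi/4))*conj(-I) + 1*(-I)*conj(-1) + 1*(-exp(I*pi/4))*conj(I) + 1*(-1)*conj(1) + 1*(-exp(-I*pi/4))*conj(-I) + 1*(I)*conj(-1) + 1*(-exp(-3*I*pi/4))*conj(I)]
      = (1/8)[(1) + (-exp(-3*I*pi/4)) + (I) + (exp(3*I*pi/4)) + (-1) + (-exp(I*pi/4)) + (-I) + (exp(-I*pi/4))] = 0/8 = 0
  <chi_4*chi_3, chi_7> = (1/8)[1*(1)*conj(1) + 1*(-exp(3*I*pi/4))*conj(exp(-I*pi/4)) + 1*(-I)*conj(-I) + 1*(-exp(I*pi/4))*conj(exp(-3*I*pi/4)) + 1*(-1)*conj(-1) + 1*(-exp(-I*pi/4))*conj(exp(3*I*pi/4)) + 1*(I)*conj(I) + 1*(-exp(-3*I*pi/4))*conj(exp(I*pi/4))]
      = (1/8)[(1) + (1) + (1) + (1) + (1) + (1) + (1) + (1)] = 8/8 = 1
(Exp terms are combined using exp(i*s)*conj(exp(i*t)) = exp(i*(s-t)), and sums of them are collapsed using the identity that for every m > 1 the m distinct m-th roots of unity sum to 0, e.g. 1 + exp(2*I*pi/3) + exp(-2*I*pi/3) = 0.)
Hence the multiplicities are chi_7: 1. Dimension check: dim(chi_4)*dim(chi_3) = 1*1 = 1 and sum (mult * dim) = 1*1 = 1.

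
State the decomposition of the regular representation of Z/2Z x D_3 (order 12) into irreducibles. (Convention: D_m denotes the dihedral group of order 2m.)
Each irreducible V_i of dimension d_i appears with multiplicity d_i, i.e. rho_reg = (direct sum over all irreducibles V_i) d_i V_i. The irreducible dimensions for Z/2Z x D_3 are 1, 1, 1, 1, 2, 2: 4 irreducibles of dimension 1, each with multiplicity 1; 2 irreducibles of dimension 2, each with multiplicity 2. Total dimension 4*1*1 + 2*2*2 = 12 = |G|.

Reasoning: General theorem: in the regular representation of a finite group G, each irreducible appears with multiplicity equal to its dimension. Check: dim(rho_reg) = sum d_i^2 = 1 + 1 + 1 + 1 + 4 + 4 = 12 = |G|.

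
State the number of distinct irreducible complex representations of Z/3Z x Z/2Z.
6

The number of irreducible complex representations of a finite group equals its number of conjugacy classes. Z/3Z x Z/2Z is abelian of order 6, so every element is its own conjugacy class: 6 classes, so Z/3Z x Z/2Z (order 6) has exactly 6 irreducible complex representations.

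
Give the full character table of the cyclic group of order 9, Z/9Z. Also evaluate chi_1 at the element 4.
Character table of Z/9Z (irreps indexed chi_0,...,chi_8 with chi_k(m) = zeta_9^(k*m), zeta_9 = exp(2*pi*i/9)):
  irrep \ class  {0} (size 1)  {1} (size 1)    {2} (size 1)    {3} (size 1)    {4} (size 1)    {5} (size 1)    {6} (size 1)    {7} (size 1)    {8} (size 1)  
  chi_0          1             1               1               1               1               1               1               1               1             
  chi_1          1             exp(2*I*pi/9)   exp(4*I*pi/9)   exp(2*I*pi/3)   exp(8*I*pi/9)   exp(-8*I*pi/9)  exp(-2*I*pi/3)  exp(-4*I*pi/9)  exp(-2*I*pi/9)
  chi_2          1             exp(4*I*pi/9)   exp(8*I*pi/9)   exp(-2*I*pi/3)  exp(-2*I*pi/9)  exp(2*I*pi/9)   exp(2*I*pi/3)   exp(-8*I*pi/9)  exp(-4*I*pi/9)
  chi_3          1             exp(2*I*pi/3)   exp(-2*I*pi/3)  1               exp(2*I*pi/3)   exp(-2*I*pi/3)  1               exp(2*I*pi/3)   exp(-2*I*pi/3)
  chi_4          1             exp(8*I*pi/9)   exp(-2*I*pi/9)  exp(2*I*pi/3)   exp(-4*I*pi/9)  exp(4*I*pi/9)   exp(-2*I*pi/3)  exp(2*I*pi/9)   exp(-8*I*pi/9)
  chi_5          1             exp(-8*I*pi/9)  exp(2*I*pi/9)   exp(-2*I*pi/3)  exp(4*I*pi/9)   exp(-4*I*pi/9)  exp(2*I*pi/3)   exp(-2*I*pi/9)  exp(8*I*pi/9) 
  chi_6          1             exp(-2*I*pi/3)  exp(2*I*pi/3)   1               exp(-2*I*pi/3)  exp(2*I*pi/3)   1               exp(-2*I*pi/3)  exp(2*I*pi/3) 
  chi_7          1             exp(-4*I*pi/9)  exp(-8*I*pi/9)  exp(2*I*pi/3)   exp(2*I*pi/9)   exp(-2*I*pi/9)  exp(-2*I*pi/3)  exp(8*I*pi/9)   exp(4*I*pi/9) 
  chi_8          1             exp(-2*I*pi/9)  exp(-4*I*pi/9)  exp(-2*I*pi/3)  exp(-8*I*pi/9)  exp(8*I*pi/9)   exp(2*I*pi/3)   exp(4*I*pi/9)   exp(2*I*pi/9) 

Spot check: chi_1(4) = zeta_9^(1*4) = zeta_9^4 = exp(8*I*pi/9).

Solution. Z/9Z is abelian, so all 9 irreducible complex representations are 1-dimensional. They are given by chi_k(m) = zeta_9^(k*m) for k = 0,...,8. Row orthogonality: sum_m chi_k(m) conj(chi_l(m)) = 9 * [k = l].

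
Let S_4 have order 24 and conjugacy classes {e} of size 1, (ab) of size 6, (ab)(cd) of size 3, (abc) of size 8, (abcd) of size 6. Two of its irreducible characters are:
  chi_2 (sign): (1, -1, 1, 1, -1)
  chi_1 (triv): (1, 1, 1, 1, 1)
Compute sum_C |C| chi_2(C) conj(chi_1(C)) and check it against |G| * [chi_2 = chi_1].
Sum = 0; so <chi_2, chi_1> = 0 (distinct irreducibles are orthogonal).

Explanation: Compute term by term over conjugacy classes (|C| * chi_2(C) * conj(chi_1(C))):
  1*(1)*conj(1) + 6*(-1)*conj(1) + 3*(1)*conj(1) + 8*(1)*conj(1) + 6*(-1)*conj(1)
  = (1) + (-6) + (3) + (8) + (-6)
  = 0.
Dividing by |G| = 24 gives 0/24 = 0, matching the row-orthogonality relation <chi_2, chi_1> = [chi_2 = chi_1].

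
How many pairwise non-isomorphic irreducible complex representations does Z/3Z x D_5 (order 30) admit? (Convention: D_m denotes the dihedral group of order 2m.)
12

Explanation: The number of irreducible complex representations of a finite group equals its number of conjugacy classes. For a direct product, #classes(G x H) = #classes(G) * #classes(H). Z/3Z has 3 classes (abelian), D_5 has 4 classes, so 3 * 4 = 12, so Z/3Z x D_5 (order 30) has exactly 12 irreducible complex representations.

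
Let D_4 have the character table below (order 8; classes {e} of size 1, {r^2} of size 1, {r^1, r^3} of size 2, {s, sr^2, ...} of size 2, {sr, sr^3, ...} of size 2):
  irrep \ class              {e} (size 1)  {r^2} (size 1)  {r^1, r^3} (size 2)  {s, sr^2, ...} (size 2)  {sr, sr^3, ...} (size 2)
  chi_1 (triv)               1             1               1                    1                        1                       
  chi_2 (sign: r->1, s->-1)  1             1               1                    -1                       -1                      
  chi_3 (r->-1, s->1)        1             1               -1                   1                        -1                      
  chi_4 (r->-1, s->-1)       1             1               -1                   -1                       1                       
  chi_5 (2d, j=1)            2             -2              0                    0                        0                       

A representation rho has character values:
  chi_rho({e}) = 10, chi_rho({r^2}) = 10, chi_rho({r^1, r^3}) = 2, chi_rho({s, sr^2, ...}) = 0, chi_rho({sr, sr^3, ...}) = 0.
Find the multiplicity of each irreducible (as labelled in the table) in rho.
Multiplicities: chi_1: 3, chi_2: 3, chi_3: 2, chi_4: 2, chi_5: 0.

Details: Use <chi_rho, chi> = (1/|G|) sum_C |C| * chi_rho(C) * conj(chi(C)) with |G| = 8 for each irreducible chi in the table:
  <chi_rho, chi_1> = (1/8)[1*(10)*conj(1) + 1*(10)*conj(1) + 2*(2)*conj(1) + 2*(0)*conj(1) + 2*(0)*conj(1)]
      = (1/8)[(10) + (10) + (4) + (0) + (0)] = 24/8 = 3
  <chi_rho, chi_2> = (1/8)[1*(10)*conj(1) + 1*(10)*conj(1) + 2*(2)*conj(1) + 2*(0)*conj(-1) + 2*(0)*conj(-1)]
      = (1/8)[(10) + (10) + (4) + (0) + (0)] = 24/8 = 3
  <chi_rho, chi_3> = (1/8)[1*(10)*conj(1) + 1*(10)*conj(1) + 2*(2)*conj(-1) + 2*(0)*conj(1) + 2*(0)*conj(-1)]
      = (1/8)[(10) + (10) + (-4) + (0) + (0)] = 16/8 = 2
  <chi_rho, chi_4> = (1/8)[1*(10)*conj(1) + 1*(10)*conj(1) + 2*(2)*conj(-1) + 2*(0)*conj(-1) + 2*(0)*conj(1)]
      = (1/8)[(10) + (10) + (-4) + (0) + (0)] = 16/8 = 2
  <chi_rho, chi_5> = (1/8)[1*(10)*conj(2) + 1*(10)*conj(-2) + 2*(2)*conj(0) + 2*(0)*conj(0) + 2*(0)*conj(0)]
      = (1/8)[(20) + (-20) + (0) + (0) + (0)] = 0/8 = 0
Dimension check: dim(rho) = sum (mult * dim) = 3*1 + 3*1 + 2*1 + 2*1 + 0*2 = 10 = chi_rho(e) = 10.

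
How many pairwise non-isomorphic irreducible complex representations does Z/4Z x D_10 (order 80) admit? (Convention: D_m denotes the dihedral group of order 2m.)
32

Solution. The number of irreducible complex representations of a finite group equals its number of conjugacy classes. For a direct product, #classes(G x H) = #classes(G) * #classes(H). Z/4Z has 4 classes (abelian), D_10 has 8 classes, so 4 * 8 = 32, so Z/4Z x D_10 (order 80) has exactly 32 irreducible complex representations.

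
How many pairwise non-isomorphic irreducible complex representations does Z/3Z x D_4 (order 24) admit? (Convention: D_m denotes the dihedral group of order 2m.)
15

Explanation: The number of irreducible complex representations of a finite group equals its number of conjugacy classes. For a direct product, #classes(G x H) = #classes(G) * #classes(H). Z/3Z has 3 classes (abelian), D_4 has 5 classes, so 3 * 5 = 15, so Z/3Z x D_4 (order 24) has exactly 15 irreducible complex representations.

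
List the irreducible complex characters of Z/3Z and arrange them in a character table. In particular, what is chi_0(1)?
Character table of Z/3Z (irreps indexed chi_0,...,chi_2 with chi_k(m) = zeta_3^(k*m), zeta_3 = exp(2*pi*i/3)):
  irrep \ class  {0} (size 1)  {1} (size 1)    {2} (size 1)  
  chi_0          1             1               1             
  chi_1          1             exp(2*I*pi/3)   exp(-2*I*pi/3)
  chi_2          1             exp(-2*I*pi/3)  exp(2*I*pi/3) 

Spot check: chi_0(1) = zeta_3^(0*1) = zeta_3^0 = 1.

Justification: Z/3Z is abelian, so all 3 irreducible complex representations are 1-dimensional. They are given by chi_k(m) = zeta_3^(k*m) for k = 0,...,2. Row orthogonality: sum_m chi_k(m) conj(chi_l(m)) = 3 * [k = l].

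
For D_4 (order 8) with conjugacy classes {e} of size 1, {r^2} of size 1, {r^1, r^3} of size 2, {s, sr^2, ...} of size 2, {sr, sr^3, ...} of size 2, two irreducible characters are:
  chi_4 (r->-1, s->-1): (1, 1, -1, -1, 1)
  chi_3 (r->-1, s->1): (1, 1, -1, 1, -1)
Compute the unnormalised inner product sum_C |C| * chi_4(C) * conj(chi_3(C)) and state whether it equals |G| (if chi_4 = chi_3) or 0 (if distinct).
Sum = 0; so <chi_4, chi_3> = 0 (distinct irreducibles are orthogonal).

Solution. Compute term by term over conjugacy classes (|C| * chi_4(C) * conj(chi_3(C))):
  1*(1)*conj(1) + 1*(1)*conj(1) + 2*(-1)*conj(-1) + 2*(-1)*conj(1) + 2*(1)*conj(-1)
  = (1) + (1) + (2) + (-2) + (-2)
  = 0.
Dividing by |G| = 8 gives 0/8 = 0, matching the row-orthogonality relation <chi_4, chi_3> = [chi_4 = chi_3].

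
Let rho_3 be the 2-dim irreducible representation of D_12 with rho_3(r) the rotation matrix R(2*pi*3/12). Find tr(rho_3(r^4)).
chi_{rho_3}(r^4) = 2*cos(2*pi*3*4/12) = 2

Why: rho_3(r^4) is rotation by angle 2*pi*3*4/12, whose trace is 2*cos(2*pi*3*4/12) = 2.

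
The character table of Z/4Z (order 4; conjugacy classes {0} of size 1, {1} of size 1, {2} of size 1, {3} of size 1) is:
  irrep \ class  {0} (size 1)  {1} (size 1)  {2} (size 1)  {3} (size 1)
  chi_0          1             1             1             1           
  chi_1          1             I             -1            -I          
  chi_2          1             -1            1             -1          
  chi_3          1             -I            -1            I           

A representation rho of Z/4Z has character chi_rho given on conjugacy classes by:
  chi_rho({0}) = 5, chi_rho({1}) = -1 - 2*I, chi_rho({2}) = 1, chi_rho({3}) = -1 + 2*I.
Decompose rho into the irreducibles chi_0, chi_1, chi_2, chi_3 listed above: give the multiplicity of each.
Multiplicities: chi_0: 1, chi_1: 0, chi_2: 2, chi_3: 2.

Justification: Use <chi_rho, chi> = (1/|G|) sum_C |C| * chi_rho(C) * conj(chi(C)) with |G| = 4 for each irreducible chi in the table:
  <chi_rho, chi_0> = (1/4)[1*(5)*conj(1) + 1*(-1 - 2*I)*conj(1) + 1*(1)*conj(1) + 1*(-1 + 2*I)*conj(1)]
      = (1/4)[(5) + (-1 - 2*I) + (1) + (-1 + 2*I)] = 4/4 = 1
  <chi_rho, chi_1> = (1/4)[1*(5)*conj(1) + 1*(-1 - 2*I)*conj(I) + 1*(1)*conj(-1) + 1*(-1 + 2*I)*conj(-I)]
      = (1/4)[(5) + (-2 + I) + (-1) + (-2 - I)] = 0/4 = 0
  <chi_rho, chi_2> = (1/4)[1*(5)*conj(1) + 1*(-1 - 2*I)*conj(-1) + 1*(1)*conj(1) + 1*(-1 + 2*I)*conj(-1)]
      = (1/4)[(5) + (1 + 2*I) + (1) + (1 - 2*I)] = 8/4 = 2
  <chi_rho, chi_3> = (1/4)[1*(5)*conj(1) + 1*(-1 - 2*I)*conj(-I) + 1*(1)*conj(-1) + 1*(-1 + 2*I)*conj(I)]
      = (1/4)[(5) + (2 - I) + (-1) + (2 + I)] = 8/4 = 2
(Exp terms are combined using exp(i*s)*conj(exp(i*t)) = exp(i*(s-t)), and sums of them are collapsed using the identity that for every m > 1 the m distinct m-th roots of unity sum to 0, e.g. 1 + exp(2*I*pi/3) + exp(-2*I*pi/3) = 0.)
Dimension check: dim(rho) = sum (mult * dim) = 1*1 + 0*1 + 2*1 + 2*1 = 5 = chi_rho(e) = 5.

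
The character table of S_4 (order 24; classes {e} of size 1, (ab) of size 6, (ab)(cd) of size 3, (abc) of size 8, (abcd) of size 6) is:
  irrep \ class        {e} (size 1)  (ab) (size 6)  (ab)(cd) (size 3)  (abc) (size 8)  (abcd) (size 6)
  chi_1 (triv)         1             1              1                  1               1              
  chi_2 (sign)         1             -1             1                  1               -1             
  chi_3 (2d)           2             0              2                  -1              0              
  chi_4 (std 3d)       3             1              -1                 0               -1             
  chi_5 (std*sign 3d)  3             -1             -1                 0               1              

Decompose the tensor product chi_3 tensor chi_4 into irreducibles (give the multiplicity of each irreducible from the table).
chi_3 tensor chi_4 = chi_4 + chi_5 (all other irreducibles have multiplicity 0).

Justification: The character of a tensor product is the pointwise product (chi_3 * chi_4)(C) = chi_3(C) * chi_4(C):
  {e}: (2)*(3), (ab): (0)*(1), (ab)(cd): (2)*(-1), (abc): (-1)*(0), (abcd): (0)*(-1)
so (chi_3 * chi_4) takes values
  {e} -> 6, (ab) -> 0, (ab)(cd) -> -2, (abc) -> 0, (abcd) -> 0.
Now take the inner product of this character with each irreducible chi from the table, <chi_3*chi_4, chi> = (1/24) sum_C |C| (chi_3*chi_4)(C) conj(chi(C)):
  <chi_3*chi_4, chi_1> = (1/24)[1*(6)*conj(1) + 6*(0)*conj(1) + 3*(-2)*conj(1) + 8*(0)*conj(1) + 6*(0)*conj(1)]
      = (1/24)[(6) + (0) + (-6) + (0) + (0)] = 0/24 = 0
  <chi_3*chi_4, chi_2> = (1/24)[1*(6)*conj(1) + 6*(0)*conj(-1) + 3*(-2)*conj(1) + 8*(0)*conj(1) + 6*(0)*conj(-1)]
      = (1/24)[(6) + (0) + (-6) + (0) + (0)] = 0/24 = 0
  <chi_3*chi_4, chi_3> = (1/24)[1*(6)*conj(2) + 6*(0)*conj(0) + 3*(-2)*conj(2) + 8*(0)*conj(-1) + 6*(0)*conj(0)]
      = (1/24)[(12) + (0) + (-12) + (0) + (0)] = 0/24 = 0
  <chi_3*chi_4, chi_4> = (1/24)[1*(6)*conj(3) + 6*(0)*conj(1) + 3*(-2)*conj(-1) + 8*(0)*conj(0) + 6*(0)*conj(-1)]
      = (1/24)[(18) + (0) + (6) + (0) + (0)] = 24/24 = 1
  <chi_3*chi_4, chi_5> = (1/24)[1*(6)*conj(3) + 6*(0)*conj(-1) + 3*(-2)*conj(-1) + 8*(0)*conj(0) + 6*(0)*conj(1)]
      = (1/24)[(18) + (0) + (6) + (0) + (0)] = 24/24 = 1
Hence the multiplicities are chi_4: 1, chi_5: 1. Dimension check: dim(chi_3)*dim(chi_4) = 2*3 = 6 and sum (mult * dim) = 1*3 + 1*3 = 6.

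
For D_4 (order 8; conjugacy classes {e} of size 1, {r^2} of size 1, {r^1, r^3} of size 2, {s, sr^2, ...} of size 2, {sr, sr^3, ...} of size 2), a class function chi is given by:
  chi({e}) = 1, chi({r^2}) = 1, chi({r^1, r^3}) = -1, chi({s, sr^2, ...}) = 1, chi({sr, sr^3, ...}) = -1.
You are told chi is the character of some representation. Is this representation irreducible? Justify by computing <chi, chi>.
Irreducible: <chi, chi> = 1.

Details: <chi, chi> = (1/|G|) sum_C |C| * |chi(C)|^2 = (1/8)[1*|1|^2 + 1*|1|^2 + 2*|-1|^2 + 2*|1|^2 + 2*|-1|^2]
  = (1/8)[(1) + (1) + (2) + (2) + (2)] = 8/8 = 1.
A character is irreducible iff <chi, chi> = 1, so this representation is irreducible.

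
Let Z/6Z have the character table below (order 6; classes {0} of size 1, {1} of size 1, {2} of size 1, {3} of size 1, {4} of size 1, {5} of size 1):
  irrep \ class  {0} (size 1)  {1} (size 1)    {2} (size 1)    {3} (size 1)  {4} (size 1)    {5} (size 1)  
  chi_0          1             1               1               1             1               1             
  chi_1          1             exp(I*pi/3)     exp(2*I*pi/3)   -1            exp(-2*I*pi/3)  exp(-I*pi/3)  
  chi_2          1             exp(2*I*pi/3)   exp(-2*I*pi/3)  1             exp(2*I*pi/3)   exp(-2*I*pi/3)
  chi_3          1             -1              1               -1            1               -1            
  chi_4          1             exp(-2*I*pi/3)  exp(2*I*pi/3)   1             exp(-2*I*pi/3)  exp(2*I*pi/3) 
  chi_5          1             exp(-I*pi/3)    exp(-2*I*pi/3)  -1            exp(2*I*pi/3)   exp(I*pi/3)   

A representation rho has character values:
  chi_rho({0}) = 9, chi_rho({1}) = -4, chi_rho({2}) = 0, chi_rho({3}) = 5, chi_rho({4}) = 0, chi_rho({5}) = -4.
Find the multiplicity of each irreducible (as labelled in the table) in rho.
Multiplicities: chi_0: 1, chi_1: 0, chi_2: 3, chi_3: 2, chi_4: 3, chi_5: 0.

Proof sketch: Use <chi_rho, chi> = (1/|G|) sum_C |C| * chi_rho(C) * conj(chi(C)) with |G| = 6 for each irreducible chi in the table:
  <chi_rho, chi_0> = (1/6)[1*(9)*conj(1) + 1*(-4)*conj(1) + 1*(0)*conj(1) + 1*(5)*conj(1) + 1*(0)*conj(1) + 1*(-4)*conj(1)]
      = (1/6)[(9) + (-4) + (0) + (5) + (0) + (-4)] = 6/6 = 1
  <chi_rho, chi_1> = (1/6)[1*(9)*conj(1) + 1*(-4)*conj(exp(I*pi/3)) + 1*(0)*conj(exp(2*I*pi/3)) + 1*(5)*conj(-1) + 1*(0)*conj(exp(-2*I*pi/3)) + 1*(-4)*conj(exp(-I*pi/3))]
      = (1/6)[(9) + (-3 - exp(-I*pi/3) + 3*exp(I*pi/3)) + (0) + (-5) + (0) + (-3 + 3*exp(-I*pi/3) - exp(I*pi/3))] = 0/6 = 0
  <chi_rho, chi_2> = (1/6)[1*(9)*conj(1) + 1*(-4)*conj(exp(2*I*pi/3)) + 1*(0)*conj(exp(-2*I*pi/3)) + 1*(5)*conj(1) + 1*(0)*conj(exp(2*I*pi/3)) + 1*(-4)*conj(exp(-2*I*pi/3))]
      = (1/6)[(9) + (3 - exp(-2*I*pi/3) + 3*exp(2*I*pi/3)) + (0) + (5) + (0) + (3 + 3*exp(-2*I*pi/3) - exp(2*I*pi/3))] = 18/6 = 3
  <chi_rho, chi_3> = (1/6)[1*(9)*conj(1) + 1*(-4)*conj(-1) + 1*(0)*conj(1) + 1*(5)*conj(-1) + 1*(0)*conj(1) + 1*(-4)*conj(-1)]
      = (1/6)[(9) + (4) + (0) + (-5) + (0) + (4)] = 12/6 = 2
  <chi_rho, chi_4> = (1/6)[1*(9)*conj(1) + 1*(-4)*conj(exp(-2*I*pi/3)) + 1*(0)*conj(exp(2*I*pi/3)) + 1*(5)*conj(1) + 1*(0)*conj(exp(-2*I*pi/3)) + 1*(-4)*conj(exp(2*I*pi/3))]
      = (1/6)[(9) + (3 + 3*exp(-2*I*pi/3) - exp(2*I*pi/3)) + (0) + (5) + (0) + (3 - exp(-2*I*pi/3) + 3*exp(2*I*pi/3))] = 18/6 = 3
  <chi_rho, chi_5> = (1/6)[1*(9)*conj(1) + 1*(-4)*conj(exp(-I*pi/3)) + 1*(0)*conj(exp(-2*I*pi/3)) + 1*(5)*conj(-1) + 1*(0)*conj(exp(2*I*pi/3)) + 1*(-4)*conj(exp(I*pi/3))]
      = (1/6)[(9) + (-3 + 3*exp(-I*pi/3) - exp(I*pi/3)) + (0) + (-5) + (0) + (-3 - exp(-I*pi/3) + 3*exp(I*pi/3))] = 0/6 = 0
(Exp terms are combined using exp(i*s)*conj(exp(i*t)) = exp(i*(s-t)), and sums of them are collapsed using the identity that for every m > 1 the m distinct m-th roots of unity sum to 0, e.g. 1 + exp(2*I*pi/3) + exp(-2*I*pi/3) = 0.)
Dimension check: dim(rho) = sum (mult * dim) = 1*1 + 0*1 + 3*1 + 2*1 + 3*1 + 0*1 = 9 = chi_rho(e) = 9.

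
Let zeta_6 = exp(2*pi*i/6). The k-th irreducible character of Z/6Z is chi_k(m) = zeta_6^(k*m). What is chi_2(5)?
chi_2(5) = zeta_6^10 = exp(-2*I*pi/3)

Reasoning: chi_2(5) = zeta_6^(2*5) = zeta_6^10. Since zeta_6^6 = 1, this equals zeta_6^4 = exp(2*pi*i*4/6) = exp(-2*I*pi/3).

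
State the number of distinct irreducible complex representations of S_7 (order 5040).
15

Reasoning: The number of irreducible complex representations of a finite group equals its number of conjugacy classes. Conjugacy classes in S_7 correspond to cycle types, i.e. partitions of 7; there are p(7) = 15 of them, so S_7 (order 5040) has exactly 15 irreducible complex representations.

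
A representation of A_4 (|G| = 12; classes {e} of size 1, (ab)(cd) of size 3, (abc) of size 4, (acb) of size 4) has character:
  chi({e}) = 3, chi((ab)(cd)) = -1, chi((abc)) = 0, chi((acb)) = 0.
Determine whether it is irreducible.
Irreducible: <chi, chi> = 1.

Why: <chi, chi> = (1/|G|) sum_C |C| * |chi(C)|^2 = (1/12)[1*|3|^2 + 3*|-1|^2 + 4*|0|^2 + 4*|0|^2]
  = (1/12)[(9) + (3) + (0) + (0)] = 12/12 = 1.
(Exp terms are combined using exp(i*s)*conj(exp(i*t)) = exp(i*(s-t)), and sums of them are collapsed using the identity that for every m > 1 the m distinct m-th roots of unity sum to 0, e.g. 1 + exp(2*I*pi/3) + exp(-2*I*pi/3) = 0.)
A character is irreducible iff <chi, chi> = 1, so this representation is irreducible.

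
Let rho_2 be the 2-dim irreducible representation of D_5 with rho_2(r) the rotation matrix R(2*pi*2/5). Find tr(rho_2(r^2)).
chi_{rho_2}(r^2) = 2*cos(2*pi*2*2/5) = -1/2 + sqrt(5)/2

Solution. rho_2(r^2) is rotation by angle 2*pi*2*2/5, whose trace is 2*cos(2*pi*2*2/5) = -1/2 + sqrt(5)/2.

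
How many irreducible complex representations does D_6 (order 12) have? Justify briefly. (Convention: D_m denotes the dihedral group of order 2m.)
6

Derivation: The number of irreducible complex representations of a finite group equals its number of conjugacy classes. D_6 has 6 conjugacy classes (n/2 + 3 for n even), so D_6 (order 12) has exactly 6 irreducible complex representations.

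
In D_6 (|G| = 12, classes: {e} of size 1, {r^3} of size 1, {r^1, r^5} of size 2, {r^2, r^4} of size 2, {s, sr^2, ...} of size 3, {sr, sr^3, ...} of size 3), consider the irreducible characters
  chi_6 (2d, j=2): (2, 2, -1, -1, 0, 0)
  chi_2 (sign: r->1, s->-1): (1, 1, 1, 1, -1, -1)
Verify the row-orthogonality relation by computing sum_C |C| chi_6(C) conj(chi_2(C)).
Sum = 0; so <chi_6, chi_2> = 0 (distinct irreducibles are orthogonal).

Explanation: Compute term by term over conjugacy classes (|C| * chi_6(C) * conj(chi_2(C))):
  1*(2)*conj(1) + 1*(2)*conj(1) + 2*(-1)*conj(1) + 2*(-1)*conj(1) + 3*(0)*conj(-1) + 3*(0)*conj(-1)
  = (2) + (2) + (-2) + (-2) + (0) + (0)
  = 0.
Dividing by |G| = 12 gives 0/12 = 0, matching the row-orthogonality relation <chi_6, chi_2> = [chi_6 = chi_2].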